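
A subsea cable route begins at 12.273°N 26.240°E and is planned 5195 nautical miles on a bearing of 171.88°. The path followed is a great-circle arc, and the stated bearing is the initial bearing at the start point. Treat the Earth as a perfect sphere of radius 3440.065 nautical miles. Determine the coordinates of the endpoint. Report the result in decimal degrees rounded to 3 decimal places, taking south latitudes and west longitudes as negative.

Angular distance δ = d/R = 5195 / 3440.065 = 1.510146 rad.
Converting: φ₁ = 0.214204 rad, θ = 2.999872 rad.
sin φ₂ = sin φ₁ cos δ + cos φ₁ sin δ cos θ = (0.212570)(0.060613) + (0.977146)(0.998161)(-0.989974) = -0.952686
φ₂ = asin(-0.952686) = -1.261954 rad = -72.305°.
For the longitude increment, Δλ = atan2( sin θ sin δ cos φ₁, cos δ − sin φ₁ sin φ₂ ) = atan2(0.137765, 0.263126) = 27.635°.
λ₂ = λ₁ + Δλ = 53.875°.

latitude -72.305°, longitude 53.875°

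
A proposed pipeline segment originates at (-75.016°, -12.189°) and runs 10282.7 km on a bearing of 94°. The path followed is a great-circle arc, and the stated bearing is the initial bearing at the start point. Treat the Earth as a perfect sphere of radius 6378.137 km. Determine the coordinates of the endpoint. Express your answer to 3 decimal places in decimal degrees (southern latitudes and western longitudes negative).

Angular distance δ = d/R = 10282.7 / 6378.137 = 1.612179 rad.
Converting: φ₁ = -1.309276 rad, θ = 1.640609 rad.
Applying the spherical law of cosines for sides, sin φ₂ = sin φ₁ cos δ + cos φ₁ sin δ cos θ = 0.021944, so φ₂ = 1.257°.
Then Δλ = atan2(0.257699, -0.020173) = 1.648918 rad, from sin θ sin δ cos φ₁ over cos δ − sin φ₁ sin φ₂.
λ₂ = λ₁ + Δλ = 82.287°.

latitude 1.257°, longitude 82.287°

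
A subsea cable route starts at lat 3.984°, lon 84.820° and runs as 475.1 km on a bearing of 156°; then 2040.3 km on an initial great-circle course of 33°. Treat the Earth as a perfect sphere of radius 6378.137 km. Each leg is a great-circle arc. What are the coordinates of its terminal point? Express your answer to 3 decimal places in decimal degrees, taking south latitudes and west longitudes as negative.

Apply the spherical direct solution leg by leg, carrying full precision between legs.
Leg 1: from (3.984°, 84.820°), δ = 475.1/6378.137 = 0.074489 rad, θ = 156° → φ = 0.084°, λ = 86.555°.
Leg 2: from (0.084°, 86.555°), δ = 2040.3/6378.137 = 0.319890 rad, θ = 33° → φ = 15.374°, λ = 96.786°.

latitude 15.374°, longitude 96.786°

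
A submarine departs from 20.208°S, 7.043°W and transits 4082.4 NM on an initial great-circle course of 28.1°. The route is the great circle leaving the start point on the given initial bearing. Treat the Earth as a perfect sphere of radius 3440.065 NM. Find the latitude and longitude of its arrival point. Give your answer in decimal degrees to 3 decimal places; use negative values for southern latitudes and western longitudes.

Angular distance δ = d/R = 4082.4 / 3440.065 = 1.186722 rad.
Start latitude φ₁ = -0.352696 rad; initial bearing θ = 0.490438 rad.
sin φ₂ = sin φ₁ cos δ + cos φ₁ sin δ cos θ = (-0.345429)(0.374701) + (0.938445)(0.927146)(0.882127) = 0.638084
φ₂ = asin(0.638084) = 0.692007 rad = 39.649°.
For the longitude increment, Δλ = atan2( sin θ sin δ cos φ₁, cos δ − sin φ₁ sin φ₂ ) = atan2(0.409816, 0.595114) = 34.553°.
Hence λ₂ = -7.043° + 34.553° = 27.510°.

latitude 39.649°, longitude 27.510°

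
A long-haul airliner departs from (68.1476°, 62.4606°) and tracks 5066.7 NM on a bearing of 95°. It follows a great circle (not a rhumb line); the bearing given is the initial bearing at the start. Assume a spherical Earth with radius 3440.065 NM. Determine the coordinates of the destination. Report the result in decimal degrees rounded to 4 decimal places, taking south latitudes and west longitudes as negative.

latitude 3.3524°, longitude 145.7356°

δ = 5066.7/3440.065 = 1.472850 rad (84.3881°).
Start latitude φ₁ = 1.189400 rad; initial bearing θ = 1.658063 rad.
sin φ₂ = sin φ₁ cos δ + cos φ₁ sin δ cos θ = (0.928146)(0.097790) + (0.372217)(0.995207)(-0.087156) = 0.058478
φ₂ = asin(0.058478) = 0.058511 rad = 3.3524°.
Then Δλ = atan2(0.369023, 0.043514) = 1.453422 rad, from sin θ sin δ cos φ₁ over cos δ − sin φ₁ sin φ₂.
λ₂ = 62.4606° + 83.2750° = 145.7356°.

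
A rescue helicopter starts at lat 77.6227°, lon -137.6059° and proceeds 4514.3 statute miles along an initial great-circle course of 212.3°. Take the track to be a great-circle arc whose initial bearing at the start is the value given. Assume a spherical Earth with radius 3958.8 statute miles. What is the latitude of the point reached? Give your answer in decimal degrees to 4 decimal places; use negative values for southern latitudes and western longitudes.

The arc subtends δ = 4514.3/3958.8 = 1.140320 rad at the centre.
Converting: φ₁ = 1.354772 rad, θ = 3.705334 rad.
Applying the spherical law of cosines for sides, sin φ₂ = sin φ₁ cos δ + cos φ₁ sin δ cos θ = 0.242953, so φ₂ = 14.0609°.
Then Δλ = atan2(-0.104088, 0.179997) = -0.524293 rad, from sin θ sin δ cos φ₁ over cos δ − sin φ₁ sin φ₂.
λ₂ = -137.6059° + -30.0398° = -167.6457°.

latitude 14.0609°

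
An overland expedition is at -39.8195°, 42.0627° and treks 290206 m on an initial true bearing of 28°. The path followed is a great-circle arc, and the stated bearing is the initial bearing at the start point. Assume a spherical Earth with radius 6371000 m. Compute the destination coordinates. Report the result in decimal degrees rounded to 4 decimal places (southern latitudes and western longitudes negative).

latitude -37.5047°, longitude 43.6069°

The arc subtends δ = 290206/6371000 = 0.045551 rad at the centre.
Start latitude φ₁ = -0.694981 rad; initial bearing θ = 0.488692 rad.
sin φ₂ = sin φ₁ cos δ + cos φ₁ sin δ cos θ = (-0.640371)(0.998963) + (0.768066)(0.045535)(0.882948) = -0.608827
φ₂ = asin(-0.608827) = -0.654581 rad = -37.5047°.
Δλ = atan2( sin θ sin δ cos φ₁ , cos δ − sin φ₁ sin φ₂ ) = atan2(0.016419, 0.609088) = 0.026951 rad = 1.5442°.
Hence λ₂ = 42.0627° + 1.5442° = 43.6069°.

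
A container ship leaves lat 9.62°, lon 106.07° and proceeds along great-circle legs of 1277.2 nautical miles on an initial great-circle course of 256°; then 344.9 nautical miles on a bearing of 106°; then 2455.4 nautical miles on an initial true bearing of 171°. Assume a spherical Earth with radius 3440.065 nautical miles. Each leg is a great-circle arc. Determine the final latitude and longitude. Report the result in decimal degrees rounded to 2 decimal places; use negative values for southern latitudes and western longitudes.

Apply the spherical direct solution leg by leg, carrying full precision between legs.
Leg 1: from (9.62°, 106.07°), δ = 1277.2/3440.065 = 0.371272 rad, θ = 256° → φ = 3.97°, λ = 85.41°.
Leg 2: from (3.97°, 85.41°), δ = 344.9/3440.065 = 0.100260 rad, θ = 106° → φ = 2.37°, λ = 90.93°.
Leg 3: from (2.37°, 90.93°), δ = 2455.4/3440.065 = 0.713766 rad, θ = 171° → φ = -37.94°, λ = 98.39°.

latitude -37.94°, longitude 98.39°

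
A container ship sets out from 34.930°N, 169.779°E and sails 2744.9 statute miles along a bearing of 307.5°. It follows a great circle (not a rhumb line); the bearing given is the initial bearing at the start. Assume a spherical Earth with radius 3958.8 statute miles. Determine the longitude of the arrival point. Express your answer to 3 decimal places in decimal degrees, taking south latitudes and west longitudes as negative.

longitude 118.585°

Central angle δ = d/R = 0.693367 rad.
Start latitude φ₁ = 0.609644 rad; initial bearing θ = 5.366887 rad.
Destination latitude: φ₂ = arcsin( sin φ₁ cos δ + cos φ₁ sin δ cos θ ) = arcsin(0.759353) = 49.407°.
For the longitude increment, Δλ = atan2( sin θ sin δ cos φ₁, cos δ − sin φ₁ sin φ₂ ) = atan2(-0.415711, 0.334312) = -51.194°.
λ₂ = 169.779° + -51.194° = 118.585°.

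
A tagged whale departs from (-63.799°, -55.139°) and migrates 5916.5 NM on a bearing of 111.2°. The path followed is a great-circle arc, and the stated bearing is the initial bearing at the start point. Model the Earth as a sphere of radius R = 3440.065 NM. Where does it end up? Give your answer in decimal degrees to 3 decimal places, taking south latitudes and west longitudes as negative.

Central angle δ = d/R = 1.719880 rad.
With φ₁ = -63.799° = -1.113503 rad and θ = 111.2° = 1.940806 rad:
Destination latitude: φ₂ = arcsin( sin φ₁ cos δ + cos φ₁ sin δ cos θ ) = arcsin(-0.024623) = -1.411°.
For the longitude increment, Δλ = atan2( sin θ sin δ cos φ₁, cos δ − sin φ₁ sin φ₂ ) = atan2(0.407075, -0.170626) = 112.741°.
Hence λ₂ = -55.139° + 112.741° = 57.602°.

latitude -1.411°, longitude 57.602°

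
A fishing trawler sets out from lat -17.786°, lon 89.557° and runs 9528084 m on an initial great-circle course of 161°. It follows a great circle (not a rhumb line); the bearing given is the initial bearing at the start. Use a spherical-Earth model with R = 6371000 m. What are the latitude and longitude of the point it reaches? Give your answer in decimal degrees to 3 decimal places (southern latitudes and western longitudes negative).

latitude -67.035°, longitude -146.755°

Angular distance δ = d/R = 9528084 / 6371000 = 1.495540 rad.
With φ₁ = -17.786° = -0.310424 rad and θ = 161° = 2.809980 rad:
Applying the spherical law of cosines for sides, sin φ₂ = sin φ₁ cos δ + cos φ₁ sin δ cos θ = -0.920745, so φ₂ = -67.035°.
Then Δλ = atan2(0.309130, -0.206068) = 2.158756 rad, from sin θ sin δ cos φ₁ over cos δ − sin φ₁ sin φ₂.
λ₂ = 89.557° + 123.688° = 213.245°, normalized to (−180°, 180°] → -146.755°.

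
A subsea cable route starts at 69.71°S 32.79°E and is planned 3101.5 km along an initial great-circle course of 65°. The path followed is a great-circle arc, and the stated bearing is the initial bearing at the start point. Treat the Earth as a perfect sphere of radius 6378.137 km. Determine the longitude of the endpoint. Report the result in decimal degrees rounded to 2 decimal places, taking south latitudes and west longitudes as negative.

longitude 73.52°

Angular distance δ = d/R = 3101.5 / 6378.137 = 0.486271 rad.
Start latitude φ₁ = -1.216669 rad; initial bearing θ = 1.134464 rad.
sin φ₂ = sin φ₁ cos δ + cos φ₁ sin δ cos θ = (-0.937949)(0.884082) + (0.346772)(0.467332)(0.422618) = -0.760736
φ₂ = asin(-0.760736) = -0.864446 rad = -49.53°.
Δλ = atan2( sin θ sin δ cos φ₁ , cos δ − sin φ₁ sin φ₂ ) = atan2(0.146874, 0.170550) = 0.710947 rad = 40.73°.
λ₂ = 32.79° + 40.73° = 73.52°.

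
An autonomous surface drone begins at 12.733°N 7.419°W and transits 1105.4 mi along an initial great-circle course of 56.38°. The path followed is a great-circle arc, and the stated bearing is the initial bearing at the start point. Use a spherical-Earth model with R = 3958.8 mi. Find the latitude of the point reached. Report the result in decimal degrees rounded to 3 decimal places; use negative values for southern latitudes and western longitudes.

latitude 21.144°

Angular distance δ = d/R = 1105.4 / 3958.8 = 0.279226 rad.
Converting: φ₁ = 0.222233 rad, θ = 0.984017 rad.
Destination latitude: φ₂ = arcsin( sin φ₁ cos δ + cos φ₁ sin δ cos θ ) = arcsin(0.360720) = 21.144°.
For the longitude increment, Δλ = atan2( sin θ sin δ cos φ₁, cos δ − sin φ₁ sin φ₂ ) = atan2(0.223865, 0.881763) = 14.245°.
Hence λ₂ = -7.419° + 14.245° = 6.826°.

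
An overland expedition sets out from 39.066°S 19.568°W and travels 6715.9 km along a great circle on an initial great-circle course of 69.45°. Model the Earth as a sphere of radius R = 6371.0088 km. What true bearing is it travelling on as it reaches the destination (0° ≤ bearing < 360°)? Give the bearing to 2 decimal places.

Central angle δ = d/R = 1.054134 rad.
With φ₁ = -39.066° = -0.681830 rad and θ = 69.45° = 1.212131 rad:
Applying the spherical law of cosines for sides, sin φ₂ = sin φ₁ cos δ + cos φ₁ sin δ cos θ = -0.074345, so φ₂ = -4.264°.
Then Δλ = atan2(0.632119, 0.447127) = 0.955157 rad, from sin θ sin δ cos φ₁ over cos δ − sin φ₁ sin φ₂.
Hence λ₂ = -19.568° + 54.726° = 35.158°.
The forward bearing on arrival equals the back-azimuth from the destination plus 180°.
Back-azimuth from P₂ (-4.26°, 35.16°) to P₁ (-39.07°, -19.57°), with Δλ' = λ₁ − λ₂ = -54.73°: atan2( sin Δλ' cos φ₁ , cos φ₂ sin φ₁ − sin φ₂ cos φ₁ cos Δλ' ) = 226.81°.
Final bearing = (226.81° + 180°) mod 360° = 46.81°.

final bearing 46.81°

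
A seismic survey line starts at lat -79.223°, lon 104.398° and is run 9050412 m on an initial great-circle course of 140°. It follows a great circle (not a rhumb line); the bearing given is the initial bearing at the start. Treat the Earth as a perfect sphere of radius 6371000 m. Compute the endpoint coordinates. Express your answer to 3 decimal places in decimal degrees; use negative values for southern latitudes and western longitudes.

latitude -16.777°, longitude -117.193°

The arc subtends δ = 9050412/6371000 = 1.420564 rad at the centre.
Converting: φ₁ = -1.382702 rad, θ = 2.443461 rad.
sin φ₂ = sin φ₁ cos δ + cos φ₁ sin δ cos θ = (-0.982362)(0.149668) + (0.186987)(0.988736)(-0.766044) = -0.288655
φ₂ = asin(-0.288655) = -0.292822 rad = -16.777°.
For the longitude increment, Δλ = atan2( sin θ sin δ cos φ₁, cos δ − sin φ₁ sin φ₂ ) = atan2(0.118839, -0.133896) = 138.409°.
λ₂ = 104.398° + 138.409° = 242.807°, normalized to (−180°, 180°] → -117.193°.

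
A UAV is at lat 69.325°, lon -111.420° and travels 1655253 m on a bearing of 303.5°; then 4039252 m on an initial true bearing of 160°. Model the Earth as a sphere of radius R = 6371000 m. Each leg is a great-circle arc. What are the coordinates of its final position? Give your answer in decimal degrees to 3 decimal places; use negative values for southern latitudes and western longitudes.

Apply the spherical direct solution leg by leg, carrying full precision between legs.
Leg 1: from (69.325°, -111.420°), δ = 1655253/6371000 = 0.259811 rad, θ = 303.5° → φ = 72.604°, λ = -157.188°.
Leg 2: from (72.604°, -157.188°), δ = 4039252/6371000 = 0.634006 rad, θ = 160° → φ = 37.041°, λ = -142.484°.

latitude 37.041°, longitude -142.484°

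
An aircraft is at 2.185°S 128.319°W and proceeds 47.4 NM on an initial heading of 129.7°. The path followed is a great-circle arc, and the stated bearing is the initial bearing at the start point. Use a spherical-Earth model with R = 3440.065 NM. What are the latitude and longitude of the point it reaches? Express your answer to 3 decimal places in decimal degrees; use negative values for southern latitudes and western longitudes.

latitude -2.689°, longitude -127.711°

δ = 47.4/3440.065 = 0.013779 rad (0.7895°).
Converting: φ₁ = -0.038135 rad, θ = 2.263692 rad.
Applying the spherical law of cosines for sides, sin φ₂ = sin φ₁ cos δ + cos φ₁ sin δ cos θ = -0.046917, so φ₂ = -2.689°.
Δλ = atan2( sin θ sin δ cos φ₁ , cos δ − sin φ₁ sin φ₂ ) = atan2(0.010593, 0.998116) = 0.010613 rad = 0.608°.
Hence λ₂ = -128.319° + 0.608° = -127.711°.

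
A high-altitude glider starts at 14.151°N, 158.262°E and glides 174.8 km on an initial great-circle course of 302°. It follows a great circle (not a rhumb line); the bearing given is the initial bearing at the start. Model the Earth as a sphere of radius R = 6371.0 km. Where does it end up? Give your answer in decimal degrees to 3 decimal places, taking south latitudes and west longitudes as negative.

Central angle δ = d/R = 0.027437 rad.
Start latitude φ₁ = 0.246982 rad; initial bearing θ = 5.270894 rad.
Applying the spherical law of cosines for sides, sin φ₂ = sin φ₁ cos δ + cos φ₁ sin δ cos θ = 0.258483, so φ₂ = 14.980°.
Δλ = atan2( sin θ sin δ cos φ₁ , cos δ − sin φ₁ sin φ₂ ) = atan2(-0.022559, 0.936430) = -0.024086 rad = -1.380°.
Hence λ₂ = 158.262° + -1.380° = 156.882°.

latitude 14.980°, longitude 156.882°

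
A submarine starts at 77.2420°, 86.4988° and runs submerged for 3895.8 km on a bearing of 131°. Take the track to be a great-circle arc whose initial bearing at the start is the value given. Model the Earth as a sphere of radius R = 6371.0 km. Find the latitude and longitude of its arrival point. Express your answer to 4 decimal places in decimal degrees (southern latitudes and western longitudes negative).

latitude 45.6764°, longitude 124.8222°

Angular distance δ = d/R = 3895.8 / 6371 = 0.611490 rad.
Start latitude φ₁ = 1.348127 rad; initial bearing θ = 2.286381 rad.
Applying the spherical law of cosines for sides, sin φ₂ = sin φ₁ cos δ + cos φ₁ sin δ cos θ = 0.715405, so φ₂ = 45.6764°.
For the longitude increment, Δλ = atan2( sin θ sin δ cos φ₁, cos δ − sin φ₁ sin φ₂ ) = atan2(0.095680, 0.121051) = 38.3234°.
λ₂ = λ₁ + Δλ = 124.8222°.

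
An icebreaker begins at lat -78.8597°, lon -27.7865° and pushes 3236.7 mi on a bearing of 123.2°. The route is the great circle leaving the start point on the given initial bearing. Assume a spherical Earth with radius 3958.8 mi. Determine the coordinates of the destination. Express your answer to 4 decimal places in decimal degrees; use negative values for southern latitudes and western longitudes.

latitude -48.4405°, longitude 85.2660°

Angular distance δ = d/R = 3236.7 / 3958.8 = 0.817596 rad.
With φ₁ = -78.8597° = -1.376361 rad and θ = 123.2° = 2.150246 rad:
Destination latitude: φ₂ = arcsin( sin φ₁ cos δ + cos φ₁ sin δ cos θ ) = arcsin(-0.748267) = -48.4405°.
Then Δλ = atan2(0.117941, -0.050191) = 1.973139 rad, from sin θ sin δ cos φ₁ over cos δ − sin φ₁ sin φ₂.
λ₂ = λ₁ + Δλ = 85.2660°.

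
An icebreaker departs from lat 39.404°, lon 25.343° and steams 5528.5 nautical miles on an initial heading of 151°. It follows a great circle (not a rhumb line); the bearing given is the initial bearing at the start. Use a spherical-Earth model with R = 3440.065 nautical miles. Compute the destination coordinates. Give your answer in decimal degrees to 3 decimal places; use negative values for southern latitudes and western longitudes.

Angular distance δ = d/R = 5528.5 / 3440.065 = 1.607092 rad.
Start latitude φ₁ = 0.687730 rad; initial bearing θ = 2.635447 rad.
Destination latitude: φ₂ = arcsin( sin φ₁ cos δ + cos φ₁ sin δ cos θ ) = arcsin(-0.698399) = -44.299°.
Then Δλ = atan2(0.374360, 0.407045) = 0.743594 rad, from sin θ sin δ cos φ₁ over cos δ − sin φ₁ sin φ₂.
λ₂ = 25.343° + 42.605° = 67.948°.

latitude -44.299°, longitude 67.948°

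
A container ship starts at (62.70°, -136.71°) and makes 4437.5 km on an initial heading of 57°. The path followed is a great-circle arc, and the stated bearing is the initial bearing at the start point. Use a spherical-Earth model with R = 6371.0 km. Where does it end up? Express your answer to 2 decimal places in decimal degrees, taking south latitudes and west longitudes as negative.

latitude 57.34°, longitude -51.10°

Angular distance δ = d/R = 4437.5 / 6371 = 0.696515 rad.
Converting: φ₁ = 1.094321 rad, θ = 0.994838 rad.
Destination latitude: φ₂ = arcsin( sin φ₁ cos δ + cos φ₁ sin δ cos θ ) = arcsin(0.841900) = 57.34°.
Δλ = atan2( sin θ sin δ cos φ₁ , cos δ − sin φ₁ sin φ₂ ) = atan2(0.246775, 0.018955) = 1.494136 rad = 85.61°.
Hence λ₂ = -136.71° + 85.61° = -51.10°.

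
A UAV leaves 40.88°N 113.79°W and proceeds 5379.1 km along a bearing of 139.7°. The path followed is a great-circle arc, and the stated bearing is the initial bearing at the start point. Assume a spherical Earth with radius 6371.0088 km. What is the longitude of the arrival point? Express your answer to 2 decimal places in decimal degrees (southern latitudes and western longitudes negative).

longitude -84.88°

Central angle δ = d/R = 0.844309 rad.
Start latitude φ₁ = 0.713491 rad; initial bearing θ = 2.438225 rad.
sin φ₂ = sin φ₁ cos δ + cos φ₁ sin δ cos θ = (0.654477)(0.664248) + (0.756082)(0.747512)(-0.762668) = 0.003690
φ₂ = asin(0.003690) = 0.003690 rad = 0.21°.
For the longitude increment, Δλ = atan2( sin θ sin δ cos φ₁, cos δ − sin φ₁ sin φ₂ ) = atan2(0.365553, 0.661833) = 28.91°.
λ₂ = -113.79° + 28.91° = -84.88°.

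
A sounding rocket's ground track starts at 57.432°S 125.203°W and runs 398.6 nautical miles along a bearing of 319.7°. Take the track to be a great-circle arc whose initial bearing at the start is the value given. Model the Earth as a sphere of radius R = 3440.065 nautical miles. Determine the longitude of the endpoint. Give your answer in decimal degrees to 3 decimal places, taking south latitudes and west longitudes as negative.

δ = 398.6/3440.065 = 0.115870 rad (6.6389°).
With φ₁ = -57.432° = -1.002377 rad and θ = 319.7° = 5.579818 rad:
sin φ₂ = sin φ₁ cos δ + cos φ₁ sin δ cos θ = (-0.842753)(0.993295) + (0.538300)(0.115611)(0.762668) = -0.789639
φ₂ = asin(-0.789639) = -0.910220 rad = -52.152°.
Then Δλ = atan2(-0.040252, 0.327824) = -0.122173 rad, from sin θ sin δ cos φ₁ over cos δ − sin φ₁ sin φ₂.
λ₂ = λ₁ + Δλ = -132.203°.

longitude -132.203°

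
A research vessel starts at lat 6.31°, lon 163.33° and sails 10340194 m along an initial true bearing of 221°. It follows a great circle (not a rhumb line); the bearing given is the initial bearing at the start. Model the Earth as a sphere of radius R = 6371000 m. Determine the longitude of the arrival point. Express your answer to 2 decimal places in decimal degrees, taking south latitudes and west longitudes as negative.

longitude 76.04°

The arc subtends δ = 10340194/6371000 = 1.623010 rad at the centre.
With φ₁ = 6.31° = 0.110130 rad and θ = 221° = 3.857178 rad:
Destination latitude: φ₂ = arcsin( sin φ₁ cos δ + cos φ₁ sin δ cos θ ) = arcsin(-0.754851) = -49.01°.
For the longitude increment, Δλ = atan2( sin θ sin δ cos φ₁, cos δ − sin φ₁ sin φ₂ ) = atan2(-0.651196, 0.030774) = -87.29°.
Hence λ₂ = 163.33° + -87.29° = 76.04°.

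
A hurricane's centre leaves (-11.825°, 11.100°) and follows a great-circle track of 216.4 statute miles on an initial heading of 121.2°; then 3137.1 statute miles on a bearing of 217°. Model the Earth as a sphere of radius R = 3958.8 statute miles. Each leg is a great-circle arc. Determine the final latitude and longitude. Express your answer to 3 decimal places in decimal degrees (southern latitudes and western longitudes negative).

latitude -45.745°, longitude -24.030°

Apply the spherical direct solution leg by leg, carrying full precision between legs.
Leg 1: from (-11.825°, 11.100°), δ = 216.4/3958.8 = 0.054663 rad, θ = 121.2° → φ = -13.434°, λ = 13.854°.
Leg 2: from (-13.434°, 13.854°), δ = 3137.1/3958.8 = 0.792437 rad, θ = 217° → φ = -45.745°, λ = -24.030°.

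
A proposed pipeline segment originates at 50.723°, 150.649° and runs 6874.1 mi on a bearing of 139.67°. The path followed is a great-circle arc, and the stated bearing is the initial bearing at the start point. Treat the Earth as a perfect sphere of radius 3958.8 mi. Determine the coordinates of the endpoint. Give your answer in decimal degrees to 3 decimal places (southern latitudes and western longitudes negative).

Angular distance δ = d/R = 6874.1 / 3958.8 = 1.736410 rad.
Start latitude φ₁ = 0.885283 rad; initial bearing θ = 2.437701 rad.
sin φ₂ = sin φ₁ cos δ + cos φ₁ sin δ cos θ = (0.774094)(-0.164858) + (0.633070)(0.986317)(-0.762330) = -0.603620
φ₂ = asin(-0.603620) = -0.648034 rad = -37.130°.
For the longitude increment, Δλ = atan2( sin θ sin δ cos φ₁, cos δ − sin φ₁ sin φ₂ ) = atan2(0.404110, 0.302401) = 53.192°.
λ₂ = 150.649° + 53.192° = 203.841°, normalized to (−180°, 180°] → -156.159°.

latitude -37.130°, longitude -156.159°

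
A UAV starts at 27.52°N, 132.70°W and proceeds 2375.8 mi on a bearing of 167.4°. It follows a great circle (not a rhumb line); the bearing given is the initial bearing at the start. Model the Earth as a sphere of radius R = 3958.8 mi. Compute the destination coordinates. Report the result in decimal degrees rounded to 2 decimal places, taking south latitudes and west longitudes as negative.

latitude -6.17°, longitude -125.58°

The arc subtends δ = 2375.8/3958.8 = 0.600131 rad at the centre.
Start latitude φ₁ = 0.480315 rad; initial bearing θ = 2.921681 rad.
Applying the spherical law of cosines for sides, sin φ₂ = sin φ₁ cos δ + cos φ₁ sin δ cos θ = -0.107468, so φ₂ = -6.17°.
Δλ = atan2( sin θ sin δ cos φ₁ , cos δ − sin φ₁ sin φ₂ ) = atan2(0.109257, 0.874918) = 0.124234 rad = 7.12°.
λ₂ = -132.70° + 7.12° = -125.58°.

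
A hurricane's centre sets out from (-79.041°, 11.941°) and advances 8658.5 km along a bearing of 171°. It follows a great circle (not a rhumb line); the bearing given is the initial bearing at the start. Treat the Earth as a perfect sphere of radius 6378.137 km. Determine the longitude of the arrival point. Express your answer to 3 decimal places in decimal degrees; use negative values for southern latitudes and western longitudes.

longitude -177.622°

Central angle δ = d/R = 1.357528 rad.
With φ₁ = -79.041° = -1.379526 rad and θ = 171° = 2.984513 rad:
Applying the spherical law of cosines for sides, sin φ₂ = sin φ₁ cos δ + cos φ₁ sin δ cos θ = -0.391307, so φ₂ = -23.036°.
Then Δλ = atan2(0.029065, -0.172516) = 2.974681 rad, from sin θ sin δ cos φ₁ over cos δ − sin φ₁ sin φ₂.
λ₂ = 11.941° + 170.437° = 182.378°, normalized to (−180°, 180°] → -177.622°.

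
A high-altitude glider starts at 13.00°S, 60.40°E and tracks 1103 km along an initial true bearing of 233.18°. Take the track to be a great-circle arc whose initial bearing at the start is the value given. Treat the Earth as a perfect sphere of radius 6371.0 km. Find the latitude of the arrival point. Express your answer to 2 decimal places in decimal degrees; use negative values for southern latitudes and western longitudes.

The arc subtends δ = 1103/6371 = 0.173128 rad at the centre.
With φ₁ = -13.00° = -0.226893 rad and θ = 233.18° = 4.069759 rad:
sin φ₂ = sin φ₁ cos δ + cos φ₁ sin δ cos θ = (-0.224951)(0.985051) + (0.974370)(0.172265)(-0.599303) = -0.322181
φ₂ = asin(-0.322181) = -0.328032 rad = -18.79°.
Δλ = atan2( sin θ sin δ cos φ₁ , cos δ − sin φ₁ sin φ₂ ) = atan2(-0.134367, 0.912576) = -0.146189 rad = -8.38°.
λ₂ = λ₁ + Δλ = 52.02°.

latitude -18.79°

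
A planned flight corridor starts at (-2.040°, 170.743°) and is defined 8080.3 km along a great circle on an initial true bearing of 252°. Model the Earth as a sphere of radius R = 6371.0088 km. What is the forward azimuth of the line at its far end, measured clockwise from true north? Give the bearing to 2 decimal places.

final bearing 266.51°

Angular distance δ = d/R = 8080.3 / 6371.0088 = 1.268292 rad.
With φ₁ = -2.040° = -0.035605 rad and θ = 252° = 4.398230 rad:
Destination latitude: φ₂ = arcsin( sin φ₁ cos δ + cos φ₁ sin δ cos θ ) = arcsin(-0.305403) = -17.782°.
For the longitude increment, Δλ = atan2( sin θ sin δ cos φ₁, cos δ − sin φ₁ sin φ₂ ) = atan2(-0.907297, 0.287040) = -72.444°.
λ₂ = 170.743° + -72.444° = 98.299°.
The forward bearing on arrival equals the back-azimuth from the destination plus 180°.
Back-azimuth from P₂ (-17.78°, 98.30°) to P₁ (-2.04°, 170.74°), with Δλ' = λ₁ − λ₂ = 72.44°: atan2( sin Δλ' cos φ₁ , cos φ₂ sin φ₁ − sin φ₂ cos φ₁ cos Δλ' ) = 86.51°.
Final bearing = (86.51° + 180°) mod 360° = 266.51°.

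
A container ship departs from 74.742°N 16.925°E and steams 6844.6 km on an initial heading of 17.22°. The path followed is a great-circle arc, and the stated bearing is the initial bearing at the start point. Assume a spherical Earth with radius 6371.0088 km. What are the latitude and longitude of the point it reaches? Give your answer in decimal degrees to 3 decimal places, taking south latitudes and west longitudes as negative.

latitude 42.887°, longitude 176.115°

Angular distance δ = d/R = 6844.6 / 6371.0088 = 1.074335 rad.
Converting: φ₁ = 1.304494 rad, θ = 0.300546 rad.
Destination latitude: φ₂ = arcsin( sin φ₁ cos δ + cos φ₁ sin δ cos θ ) = arcsin(0.680550) = 42.887°.
Δλ = atan2( sin θ sin δ cos φ₁ , cos δ − sin φ₁ sin φ₂ ) = atan2(0.068502, -0.180244) = 2.778398 rad = 159.190°.
λ₂ = λ₁ + Δλ = 176.115°.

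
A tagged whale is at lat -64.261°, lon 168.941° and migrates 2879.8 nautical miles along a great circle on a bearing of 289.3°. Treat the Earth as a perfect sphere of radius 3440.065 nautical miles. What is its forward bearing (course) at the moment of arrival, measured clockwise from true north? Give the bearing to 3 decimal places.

The arc subtends δ = 2879.8/3440.065 = 0.837135 rad at the centre.
Converting: φ₁ = -1.121566 rad, θ = 5.049238 rad.
Applying the spherical law of cosines for sides, sin φ₂ = sin φ₁ cos δ + cos φ₁ sin δ cos θ = -0.496551, so φ₂ = -29.772°.
For the longitude increment, Δλ = atan2( sin θ sin δ cos φ₁, cos δ − sin φ₁ sin φ₂ ) = atan2(-0.304419, 0.222309) = -53.860°.
Hence λ₂ = 168.941° + -53.860° = 115.081°.
The forward bearing on arrival equals the back-azimuth from the destination plus 180°.
Back-azimuth from P₂ (-29.772°, 115.081°) to P₁ (-64.261°, 168.941°), with Δλ' = λ₁ − λ₂ = 53.860°: atan2( sin Δλ' cos φ₁ , cos φ₂ sin φ₁ − sin φ₂ cos φ₁ cos Δλ' ) = 151.823°.
Final bearing = (151.823° + 180°) mod 360° = 331.823°.

final bearing 331.823°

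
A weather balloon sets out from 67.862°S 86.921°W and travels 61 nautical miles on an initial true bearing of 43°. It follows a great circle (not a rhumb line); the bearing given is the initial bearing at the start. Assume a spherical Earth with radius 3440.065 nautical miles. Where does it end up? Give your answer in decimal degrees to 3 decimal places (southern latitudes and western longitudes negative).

latitude -67.109°, longitude -85.139°

Central angle δ = d/R = 0.017732 rad.
Start latitude φ₁ = -1.184415 rad; initial bearing θ = 0.750492 rad.
Destination latitude: φ₂ = arcsin( sin φ₁ cos δ + cos φ₁ sin δ cos θ ) = arcsin(-0.921246) = -67.109°.
For the longitude increment, Δλ = atan2( sin θ sin δ cos φ₁, cos δ − sin φ₁ sin φ₂ ) = atan2(0.004557, 0.146512) = 1.782°.
λ₂ = λ₁ + Δλ = -85.139°.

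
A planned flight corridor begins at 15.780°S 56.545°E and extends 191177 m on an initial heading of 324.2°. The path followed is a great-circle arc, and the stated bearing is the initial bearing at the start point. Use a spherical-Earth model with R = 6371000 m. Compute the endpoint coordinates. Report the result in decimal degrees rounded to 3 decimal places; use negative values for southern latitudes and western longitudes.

Angular distance δ = d/R = 191177 / 6371000 = 0.030007 rad.
Start latitude φ₁ = -0.275413 rad; initial bearing θ = 5.658357 rad.
Destination latitude: φ₂ = arcsin( sin φ₁ cos δ + cos φ₁ sin δ cos θ ) = arcsin(-0.248405) = -14.383°.
Then Δλ = atan2(-0.016889, 0.931998) = -0.018119 rad, from sin θ sin δ cos φ₁ over cos δ − sin φ₁ sin φ₂.
λ₂ = 56.545° + -1.038° = 55.507°.

latitude -14.383°, longitude 55.507°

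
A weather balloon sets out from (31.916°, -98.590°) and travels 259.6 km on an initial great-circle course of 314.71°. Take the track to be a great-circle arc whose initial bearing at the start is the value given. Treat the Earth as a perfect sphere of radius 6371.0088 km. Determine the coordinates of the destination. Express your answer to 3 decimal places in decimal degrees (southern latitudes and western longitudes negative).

latitude 33.543°, longitude -100.581°

δ = 259.6/6371.0088 = 0.040747 rad (2.3346°).
Converting: φ₁ = 0.557039 rad, θ = 5.492726 rad.
Destination latitude: φ₂ = arcsin( sin φ₁ cos δ + cos φ₁ sin δ cos θ ) = arcsin(0.552563) = 33.543°.
Then Δλ = atan2(-0.024573, 0.707044) = -0.034741 rad, from sin θ sin δ cos φ₁ over cos δ − sin φ₁ sin φ₂.
λ₂ = λ₁ + Δλ = -100.581°.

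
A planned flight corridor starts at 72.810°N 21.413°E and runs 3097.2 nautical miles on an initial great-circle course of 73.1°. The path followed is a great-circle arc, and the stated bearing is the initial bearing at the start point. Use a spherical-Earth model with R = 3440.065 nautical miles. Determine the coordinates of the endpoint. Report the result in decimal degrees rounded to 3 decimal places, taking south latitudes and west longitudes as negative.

Central angle δ = d/R = 0.900332 rad.
Start latitude φ₁ = 1.270774 rad; initial bearing θ = 1.275836 rad.
sin φ₂ = sin φ₁ cos δ + cos φ₁ sin δ cos θ = (0.955330)(0.621350) + (0.295541)(0.783533)(0.290702) = 0.660911
φ₂ = asin(0.660911) = 0.722032 rad = 41.369°.
For the longitude increment, Δλ = atan2( sin θ sin δ cos φ₁, cos δ − sin φ₁ sin φ₂ ) = atan2(0.221566, -0.010038) = 92.594°.
Hence λ₂ = 21.413° + 92.594° = 114.007°.

latitude 41.369°, longitude 114.007°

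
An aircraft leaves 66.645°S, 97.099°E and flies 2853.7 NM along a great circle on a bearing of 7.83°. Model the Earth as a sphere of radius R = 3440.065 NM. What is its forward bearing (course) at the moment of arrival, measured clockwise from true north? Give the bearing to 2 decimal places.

final bearing 3.28°

Angular distance δ = d/R = 2853.7 / 3440.065 = 0.829548 rad.
Start latitude φ₁ = -1.163175 rad; initial bearing θ = 0.136659 rad.
Applying the spherical law of cosines for sides, sin φ₂ = sin φ₁ cos δ + cos φ₁ sin δ cos θ = -0.330198, so φ₂ = -19.281°.
For the longitude increment, Δλ = atan2( sin θ sin δ cos φ₁, cos δ − sin φ₁ sin φ₂ ) = atan2(0.039837, 0.372065) = 6.111°.
λ₂ = 97.099° + 6.111° = 103.210°.
The forward bearing on arrival equals the back-azimuth from the destination plus 180°.
Back-azimuth from P₂ (-19.28°, 103.21°) to P₁ (-66.64°, 97.10°), with Δλ' = λ₁ − λ₂ = -6.11°: atan2( sin Δλ' cos φ₁ , cos φ₂ sin φ₁ − sin φ₂ cos φ₁ cos Δλ' ) = 183.28°.
Final bearing = (183.28° + 180°) mod 360° = 3.28°.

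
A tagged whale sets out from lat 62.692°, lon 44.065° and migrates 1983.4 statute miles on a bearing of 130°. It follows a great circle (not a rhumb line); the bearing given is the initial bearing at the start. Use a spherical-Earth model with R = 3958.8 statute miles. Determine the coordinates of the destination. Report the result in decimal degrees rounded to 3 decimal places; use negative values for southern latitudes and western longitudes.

Central angle δ = d/R = 0.501010 rad.
Converting: φ₁ = 1.094182 rad, θ = 2.268928 rad.
Destination latitude: φ₂ = arcsin( sin φ₁ cos δ + cos φ₁ sin δ cos θ ) = arcsin(0.637707) = 39.621°.
Then Δλ = atan2(0.168801, 0.310461) = 0.498002 rad, from sin θ sin δ cos φ₁ over cos δ − sin φ₁ sin φ₂.
λ₂ = 44.065° + 28.533° = 72.598°.

latitude 39.621°, longitude 72.598°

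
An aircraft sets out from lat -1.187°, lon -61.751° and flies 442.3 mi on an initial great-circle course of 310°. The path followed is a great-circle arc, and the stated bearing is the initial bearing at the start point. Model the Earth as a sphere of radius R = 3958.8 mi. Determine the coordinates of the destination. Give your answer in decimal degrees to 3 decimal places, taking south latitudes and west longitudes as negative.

latitude 2.927°, longitude -66.657°

Angular distance δ = d/R = 442.3 / 3958.8 = 0.111726 rad.
Start latitude φ₁ = -0.020717 rad; initial bearing θ = 5.410521 rad.
Destination latitude: φ₂ = arcsin( sin φ₁ cos δ + cos φ₁ sin δ cos θ ) = arcsin(0.051065) = 2.927°.
Δλ = atan2( sin θ sin δ cos φ₁ , cos δ − sin φ₁ sin φ₂ ) = atan2(-0.085391, 0.994823) = -0.085625 rad = -4.906°.
Hence λ₂ = -61.751° + -4.906° = -66.657°.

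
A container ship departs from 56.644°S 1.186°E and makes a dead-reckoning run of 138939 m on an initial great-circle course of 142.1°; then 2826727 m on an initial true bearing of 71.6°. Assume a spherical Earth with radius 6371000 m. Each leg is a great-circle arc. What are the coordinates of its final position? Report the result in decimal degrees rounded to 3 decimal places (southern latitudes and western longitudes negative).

latitude -43.646°, longitude 36.876°

Apply the spherical direct solution leg by leg, carrying full precision between legs.
Leg 1: from (-56.644°, 1.186°), δ = 138939/6371000 = 0.021808 rad, θ = 142.1° → φ = -57.622°, λ = 2.619°.
Leg 2: from (-57.622°, 2.619°), δ = 2826727/6371000 = 0.443687 rad, θ = 71.6° → φ = -43.646°, λ = 36.876°.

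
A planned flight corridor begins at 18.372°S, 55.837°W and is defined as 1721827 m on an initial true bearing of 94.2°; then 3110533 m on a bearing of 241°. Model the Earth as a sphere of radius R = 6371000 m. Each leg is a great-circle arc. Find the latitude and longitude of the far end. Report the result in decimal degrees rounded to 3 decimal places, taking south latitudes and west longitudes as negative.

Apply the spherical direct solution leg by leg, carrying full precision between legs.
Leg 1: from (-18.372°, -55.837°), δ = 1721827/6371000 = 0.270260 rad, θ = 94.2° → φ = -18.802°, λ = -39.501°.
Leg 2: from (-18.802°, -39.501°), δ = 3110533/6371000 = 0.488233 rad, θ = 241° → φ = -29.995°, λ = -67.775°.

latitude -29.995°, longitude -67.775°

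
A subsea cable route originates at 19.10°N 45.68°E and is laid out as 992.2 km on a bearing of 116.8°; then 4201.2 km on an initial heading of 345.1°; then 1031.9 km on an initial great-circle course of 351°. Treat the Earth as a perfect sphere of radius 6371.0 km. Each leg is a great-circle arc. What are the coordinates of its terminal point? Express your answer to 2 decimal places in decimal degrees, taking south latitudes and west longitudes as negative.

Apply the spherical direct solution leg by leg, carrying full precision between legs.
Leg 1: from (19.10°, 45.68°), δ = 992.2/6371 = 0.155737 rad, θ = 116.8° → φ = 14.90°, λ = 53.92°.
Leg 2: from (14.90°, 53.92°), δ = 4201.2/6371 = 0.659426 rad, θ = 345.1° → φ = 50.84°, λ = 39.47°.
Leg 3: from (50.84°, 39.47°), δ = 1031.9/6371 = 0.161968 rad, θ = 351° → φ = 59.98°, λ = 36.58°.

latitude 59.98°, longitude 36.58°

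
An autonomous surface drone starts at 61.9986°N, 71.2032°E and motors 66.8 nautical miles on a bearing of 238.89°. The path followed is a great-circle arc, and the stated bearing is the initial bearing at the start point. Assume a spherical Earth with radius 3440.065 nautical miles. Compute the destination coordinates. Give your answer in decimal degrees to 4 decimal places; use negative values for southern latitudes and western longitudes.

latitude 61.4092°, longitude 69.2124°

The arc subtends δ = 66.8/3440.065 = 0.019418 rad at the centre.
With φ₁ = 61.9986° = 1.082080 rad and θ = 238.89° = 4.169417 rad:
sin φ₂ = sin φ₁ cos δ + cos φ₁ sin δ cos θ = (0.882936)(0.999811) + (0.469493)(0.019417)(-0.516683) = 0.878060
φ₂ = asin(0.878060) = 1.071792 rad = 61.4092°.
Δλ = atan2( sin θ sin δ cos φ₁ , cos δ − sin φ₁ sin φ₂ ) = atan2(-0.007805, 0.224541) = -0.034746 rad = -1.9908°.
λ₂ = λ₁ + Δλ = 69.2124°.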